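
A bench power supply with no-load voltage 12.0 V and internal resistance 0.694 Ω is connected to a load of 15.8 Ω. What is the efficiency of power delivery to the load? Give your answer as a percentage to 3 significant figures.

95.8 %

The source delivers εI, of which I²R reaches the load and I²r is lost; since I is common, η = R/(R+r).
η = R / (R + r) = 15.8 / (15.8 + 0.694) = 0.9579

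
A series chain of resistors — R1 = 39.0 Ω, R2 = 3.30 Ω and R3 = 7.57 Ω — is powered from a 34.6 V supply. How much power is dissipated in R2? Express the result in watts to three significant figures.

The current is common to all series resistors; compute it, then apply P = I²R for the target.
R_total = 39.0 + 3.30 + 7.57 = 49.87 Ω
I = V / R_total = 34.6 / 49.87 = 0.6938 A
P_R2 = I² × R2 = (0.6938)² × 3.30 = 1.589 W

1.59 W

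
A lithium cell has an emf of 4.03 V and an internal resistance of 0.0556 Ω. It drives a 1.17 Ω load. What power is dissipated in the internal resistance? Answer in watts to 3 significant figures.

0.601 W

Internal loss is I²r, with I set by the total series resistance r+R.
I = ε / (r + R) = 4.03 / (0.0556 + 1.17) = 3.288 A
P_int = I² r = (3.288)² × 0.0556 = 0.6012 W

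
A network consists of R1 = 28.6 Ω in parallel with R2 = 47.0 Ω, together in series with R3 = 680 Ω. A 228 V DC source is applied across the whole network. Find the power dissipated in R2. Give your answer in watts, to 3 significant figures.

0.718 W

Collapse the R1‖R2 pair into one equivalent R_p; then R_p and R3 form a series string.
R_p = (28.6×47.0)/(28.6+47.0) = 17.78 Ω
R_total = R_p + 680 = 17.78 + 680 = 697.8 Ω
I = V / R_total = 228 / 697.8 = 0.3268 A
Voltage across the parallel pair: V_p = I × R_p = 0.3268 × 17.78 = 5.810 V
R2 sits across V_p; its power is V_p²/R.
P_R2 = (5.810)² / 47.0 = 0.7182 W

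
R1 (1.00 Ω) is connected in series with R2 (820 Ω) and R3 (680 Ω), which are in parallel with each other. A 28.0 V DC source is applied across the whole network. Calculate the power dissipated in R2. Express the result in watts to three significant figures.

0.951 W

Reduce the parallel pair to R_p first; the network is then a simple series string.
R_p = (820×680)/(820+680) = 371.7 Ω
R_total = 1.00 + 371.7 = 372.7 Ω
I = V / R_total = 28.0 / 372.7 = 0.07512 A
Voltage across the parallel pair: V_p = I × R_p = 0.07512 × 371.7 = 27.92 V
R2 is across V_p, so use P = V²/R for that branch.
P_R2 = (27.92)² / 820 = 0.9510 W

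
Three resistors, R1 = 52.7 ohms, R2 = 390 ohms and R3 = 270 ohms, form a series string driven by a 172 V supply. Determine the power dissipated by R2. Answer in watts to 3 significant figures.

22.7 W

Series elements share the same current, so find I first, then use P = I²R.
R_total = 52.7 + 390 + 270 = 712.7 Ω
I = V / R_total = 172 / 712.7 = 0.2413 A
P_R2 = I² × R2 = (0.2413)² × 390 = 22.71 W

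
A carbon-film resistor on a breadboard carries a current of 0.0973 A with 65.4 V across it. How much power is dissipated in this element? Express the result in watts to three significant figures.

6.36 W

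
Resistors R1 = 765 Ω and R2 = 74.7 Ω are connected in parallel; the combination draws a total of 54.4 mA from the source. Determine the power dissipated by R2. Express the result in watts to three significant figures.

0.183 W

Parallel branches share V, not I — compute V via R_eq, then use V²/R for the target branch.
1/R_eq = 1/765 + 1/74.7 ⇒ R_eq = 68.05 Ω
V = I_total × R_eq = 0.05440 × 68.05 = 3.702 V
P_R2 = V² / R2 = (3.702)² / 74.7 = 0.1835 W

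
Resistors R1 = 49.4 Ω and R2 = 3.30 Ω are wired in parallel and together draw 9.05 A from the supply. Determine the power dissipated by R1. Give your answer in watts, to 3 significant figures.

15.9 W

Parallel branches share V, not I — compute V via R_eq, then use V²/R for the target branch.
1/R_eq = 1/49.4 + 1/3.30 ⇒ R_eq = 3.093 Ω
V = I_total × R_eq = 9.050 × 3.093 = 27.99 V
P_R1 = V² / R1 = (27.99)² / 49.4 = 15.86 W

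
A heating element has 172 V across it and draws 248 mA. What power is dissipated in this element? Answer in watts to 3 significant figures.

42.7 W

Since both terminal voltage and current are stated, P = V I gives the power in one step.
P = 172 V × 0.2480 A = 42.66 W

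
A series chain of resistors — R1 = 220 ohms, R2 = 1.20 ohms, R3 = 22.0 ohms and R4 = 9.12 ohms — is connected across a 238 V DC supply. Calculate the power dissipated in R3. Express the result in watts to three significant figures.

19.6 W

In a series string the same current flows through every resistor — find that current, then P = I²R for the one we want.
R_total = 220 + 1.20 + 22.0 + 9.12 = 252.3 Ω
I = V / R_total = 238 / 252.3 = 0.9432 A
P_R3 = I² × R3 = (0.9432)² × 22.0 = 19.57 W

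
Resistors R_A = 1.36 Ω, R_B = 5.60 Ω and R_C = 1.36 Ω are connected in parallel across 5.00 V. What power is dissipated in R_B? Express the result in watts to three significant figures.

R_B sits directly across the source, so P = V²/R with V = 5.00 V.
P_R_B = V² / R_B = (5.00)² / 5.60 Ω = 4.464 W

4.46 W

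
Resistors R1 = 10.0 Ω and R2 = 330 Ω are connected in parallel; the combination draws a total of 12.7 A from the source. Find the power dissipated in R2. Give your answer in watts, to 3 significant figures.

Parallel branches share V, not I — compute V via R_eq, then use V²/R for the target branch.
1/R_eq = 1/10.0 + 1/330 ⇒ R_eq = 9.706 Ω
V = I_total × R_eq = 12.70 × 9.706 = 123.3 V
P_R2 = V² / R2 = (123.3)² / 330 = 46.04 W

46.0 W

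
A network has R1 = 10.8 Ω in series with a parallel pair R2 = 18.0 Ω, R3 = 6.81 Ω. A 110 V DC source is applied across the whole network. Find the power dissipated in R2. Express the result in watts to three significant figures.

66.2 W

Collapse R2‖R3 to a single equivalent, reducing the network to two series elements.
R_p = (18.0×6.81)/(18.0+6.81) = 4.941 Ω
R_total = 10.8 + 4.941 = 15.74 Ω
I = V / R_total = 110 / 15.74 = 6.988 A
Voltage across the parallel pair: V_p = I × R_p = 6.988 × 4.941 = 34.53 V
With V_p across R2, its power is V_p²/R2.
P_R2 = (34.53)² / 18.0 = 66.23 W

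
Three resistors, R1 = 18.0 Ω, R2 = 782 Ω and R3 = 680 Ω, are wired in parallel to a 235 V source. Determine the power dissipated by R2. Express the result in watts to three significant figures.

The supply voltage appears across each parallel branch — just use P = V²/R2.
P_R2 = V² / R2 = (235)² / 782 Ω = 70.62 W

70.6 W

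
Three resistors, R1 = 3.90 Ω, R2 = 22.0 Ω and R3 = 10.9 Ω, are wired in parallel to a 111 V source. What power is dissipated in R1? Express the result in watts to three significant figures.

3160 W

Each parallel branch sees the full supply voltage, so P = V²/R applies directly to the target branch.
P_R1 = V² / R1 = (111)² / 3.90 Ω = 3159 W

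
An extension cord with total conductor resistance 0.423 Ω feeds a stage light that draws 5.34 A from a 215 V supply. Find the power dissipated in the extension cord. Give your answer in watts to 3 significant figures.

The extension cord is a series resistance carrying the load current; its dissipation is I²R_line.
The extension cord carries the full 5.34 A.
P_line = I² R_line = (5.340)² × 0.423 = 12.06 W

12.1 W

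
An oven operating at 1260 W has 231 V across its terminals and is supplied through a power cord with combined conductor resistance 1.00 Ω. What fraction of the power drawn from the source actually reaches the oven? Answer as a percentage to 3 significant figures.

I = P / V = 1260 / 231 = 5.455 A through the power cord.
P_line = I² R_line = (5.455)² × 1.00 = 29.75 W
P_source = P_load + P_line = 1260 + 29.75 = 1290 W
η = P_load / P_source = 1260 / 1290 = 0.9769

97.7 %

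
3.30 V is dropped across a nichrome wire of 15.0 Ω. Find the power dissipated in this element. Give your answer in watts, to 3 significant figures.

0.726 W

Voltage and resistance are given, so P = V²/R is the one-step route.
P = (3.30 V)² / 15.0 Ω = 0.7260 W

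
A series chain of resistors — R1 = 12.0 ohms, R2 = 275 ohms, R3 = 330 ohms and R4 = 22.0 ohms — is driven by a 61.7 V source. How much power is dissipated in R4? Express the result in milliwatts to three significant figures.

205 mW

Every series element carries the same I. Get I from the total resistance, then P = I² × R4.
R_total = 12.0 + 275 + 330 + 22.0 = 639.0 Ω
I = V / R_total = 61.7 / 639.0 = 0.09656 A
P_R4 = I² × R4 = (0.09656)² × 22.0 = 0.2051 W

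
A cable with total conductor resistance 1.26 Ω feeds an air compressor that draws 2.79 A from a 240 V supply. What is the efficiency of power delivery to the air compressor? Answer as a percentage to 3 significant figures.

The cable carries the full 2.79 A.
P_line = I² R_line = (2.790)² × 1.26 = 9.808 W
P_source = V I = 240 × 2.790 = 669.6 W; P_load = 659.8 W
η = P_load / P_source = 659.8 / 669.6 = 0.9854

98.5 %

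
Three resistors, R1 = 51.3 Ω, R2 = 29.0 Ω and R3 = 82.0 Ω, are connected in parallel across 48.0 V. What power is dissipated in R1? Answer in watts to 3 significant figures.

Each parallel branch sees the full supply voltage, so P = V²/R applies directly to the target branch.
P_R1 = V² / R1 = (48.0)² / 51.3 Ω = 44.91 W

44.9 W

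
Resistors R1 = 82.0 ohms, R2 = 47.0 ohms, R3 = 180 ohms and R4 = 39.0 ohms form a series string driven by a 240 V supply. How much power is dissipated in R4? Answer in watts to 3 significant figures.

Series elements share the same current, so find I first, then use P = I²R.
R_total = 82.0 + 47.0 + 180 + 39.0 = 348.0 Ω
I = V / R_total = 240 / 348.0 = 0.6897 A
P_R4 = I² × R4 = (0.6897)² × 39.0 = 18.55 W

18.5 W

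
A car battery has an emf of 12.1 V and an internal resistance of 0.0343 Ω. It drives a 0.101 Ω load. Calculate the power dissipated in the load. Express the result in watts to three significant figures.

808 W

With r and R in series, I = ε/(r+R); the load dissipates I²R.
I = ε / (r + R) = 12.1 / (0.0343 + 0.101) = 89.43 A
P_load = I² R = (89.43)² × 0.101 = 807.8 W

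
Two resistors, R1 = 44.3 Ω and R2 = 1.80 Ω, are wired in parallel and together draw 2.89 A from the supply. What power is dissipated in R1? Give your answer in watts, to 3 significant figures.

0.564 W

Only the total current is stated, so first find the parallel equivalent to get the voltage across the combination.
1/R_eq = 1/44.3 + 1/1.80 ⇒ R_eq = 1.730 Ω
V = I_total × R_eq = 2.890 × 1.730 = 4.999 V
P_R1 = V² / R1 = (4.999)² / 44.3 = 0.5641 W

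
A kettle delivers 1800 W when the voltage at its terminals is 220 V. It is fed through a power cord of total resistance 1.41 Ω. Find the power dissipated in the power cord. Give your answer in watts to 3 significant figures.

Only the current and the line resistance are needed for the I²R loss.
I = P / V = 1800 / 220 = 8.182 A through the power cord.
P_line = I² R_line = (8.182)² × 1.41 = 94.39 W

94.4 W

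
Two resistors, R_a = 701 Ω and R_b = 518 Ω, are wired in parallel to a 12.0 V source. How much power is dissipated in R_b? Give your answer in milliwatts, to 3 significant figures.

Every branch has 12.0 V across it, so for R_b the power is simply V²/R.
P_R_b = V² / R_b = (12.0)² / 518 Ω = 0.2780 W

278 mW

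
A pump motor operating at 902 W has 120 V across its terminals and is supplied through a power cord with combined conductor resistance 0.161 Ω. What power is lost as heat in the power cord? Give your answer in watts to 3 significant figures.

The power cord and load are in series, so the same current flows in both; the loss is I²R_line.
I = P / V = 902 / 120 = 7.517 A through the power cord.
P_line = I² R_line = (7.517)² × 0.161 = 9.097 W

9.10 W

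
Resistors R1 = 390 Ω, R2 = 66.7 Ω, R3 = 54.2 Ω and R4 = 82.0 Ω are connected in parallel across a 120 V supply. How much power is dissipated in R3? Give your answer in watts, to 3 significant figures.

266 W

Parallel branches share the same voltage; P = V²/R gives the branch power in one step.
P_R3 = V² / R3 = (120)² / 54.2 Ω = 265.7 W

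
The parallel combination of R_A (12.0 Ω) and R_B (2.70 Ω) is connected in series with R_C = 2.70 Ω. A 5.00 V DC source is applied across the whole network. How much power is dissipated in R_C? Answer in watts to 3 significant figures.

First find R_p for the parallel pair, then treat R_p + R_C as a series loop.
R_p = (12.0×2.70)/(12.0+2.70) = 2.204 Ω
R_total = R_p + 2.70 = 2.204 + 2.70 = 4.904 Ω
I = V / R_total = 5.00 / 4.904 = 1.020 A
All the supply current flows through R_C; use P = I²R_C.
P_R_C = (1.020)² × 2.70 = 2.807 W

2.81 W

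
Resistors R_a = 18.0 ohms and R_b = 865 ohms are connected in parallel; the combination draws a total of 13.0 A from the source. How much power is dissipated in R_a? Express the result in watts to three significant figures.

2920 W

We need the common branch voltage; get it from I_total × R_eq, then P = V²/R for the branch.
1/R_eq = 1/18.0 + 1/865 ⇒ R_eq = 17.63 Ω
V = I_total × R_eq = 13.00 × 17.63 = 229.2 V
P_R_a = V² / R_a = (229.2)² / 18.0 = 2919 W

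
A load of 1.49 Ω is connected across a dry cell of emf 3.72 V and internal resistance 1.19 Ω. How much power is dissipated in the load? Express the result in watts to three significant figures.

2.87 W

Find the circuit current first, then P = I²R for the load (series elements share I).
I = ε / (r + R) = 3.72 / (1.19 + 1.49) = 1.388 A
P_load = I² R = (1.388)² × 1.49 = 2.871 W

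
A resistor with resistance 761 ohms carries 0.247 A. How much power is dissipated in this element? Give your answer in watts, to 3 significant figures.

With I and R stated, P = I²R applies in one step.
P = (0.2470 A)² × 761 Ω = 46.43 W

46.4 W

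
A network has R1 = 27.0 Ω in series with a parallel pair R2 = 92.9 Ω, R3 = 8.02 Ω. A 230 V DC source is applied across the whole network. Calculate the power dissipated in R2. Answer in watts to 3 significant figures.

Replace R2 and R3 with their parallel equivalent so the circuit becomes R1 in series with R_p.
R_p = (92.9×8.02)/(92.9+8.02) = 7.383 Ω
R_total = 27.0 + 7.383 = 34.38 Ω
I = V / R_total = 230 / 34.38 = 6.689 A
Voltage across the parallel pair: V_p = I × R_p = 6.689 × 7.383 = 49.39 V
R2 sees V_p directly, so P = V_p² / R2.
P_R2 = (49.39)² / 92.9 = 26.25 W

26.3 W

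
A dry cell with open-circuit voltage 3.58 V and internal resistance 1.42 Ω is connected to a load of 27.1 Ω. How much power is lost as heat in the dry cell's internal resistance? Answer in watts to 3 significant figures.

0.0224 W

r is in series with the load, so it carries the full circuit current — the loss in it is I²r.
I = ε / (r + R) = 3.58 / (1.42 + 27.1) = 0.1255 A
P_int = I² r = (0.1255)² × 1.42 = 0.02237 W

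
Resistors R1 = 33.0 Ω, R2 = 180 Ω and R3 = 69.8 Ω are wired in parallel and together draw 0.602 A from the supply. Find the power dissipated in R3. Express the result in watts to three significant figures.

Only the total current is stated, so first find the parallel equivalent to get the voltage across the combination.
1/R_eq = 1/33.0 + 1/180 + 1/69.8 ⇒ R_eq = 19.93 Ω
V = I_total × R_eq = 0.6020 × 19.93 = 12.00 V
P_R3 = V² / R3 = (12.00)² / 69.8 = 2.062 W

2.06 W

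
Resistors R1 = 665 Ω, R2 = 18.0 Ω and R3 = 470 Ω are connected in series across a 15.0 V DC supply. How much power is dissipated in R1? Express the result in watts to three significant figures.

0.113 W

Every series element carries the same I. Get I from the total resistance, then P = I² × R1.
R_total = 665 + 18.0 + 470 = 1153 Ω
I = V / R_total = 15.0 / 1153 = 0.01301 A
P_R1 = I² × R1 = (0.01301)² × 665 = 0.1126 W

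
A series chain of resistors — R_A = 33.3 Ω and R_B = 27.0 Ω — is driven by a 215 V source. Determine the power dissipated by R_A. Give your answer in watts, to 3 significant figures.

423 W

Every series element carries the same I. Get I from the total resistance, then P = I² × R_A.
R_total = 33.3 + 27.0 = 60.30 Ω
I = V / R_total = 215 / 60.30 = 3.566 A
P_R_A = I² × R_A = (3.566)² × 33.3 = 423.3 W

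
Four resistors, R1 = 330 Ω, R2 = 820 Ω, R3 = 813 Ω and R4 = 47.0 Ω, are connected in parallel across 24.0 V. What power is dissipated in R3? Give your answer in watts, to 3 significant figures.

0.708 W

R3 sits directly across the source, so P = V²/R with V = 24.0 V.
P_R3 = V² / R3 = (24.0)² / 813 Ω = 0.7085 W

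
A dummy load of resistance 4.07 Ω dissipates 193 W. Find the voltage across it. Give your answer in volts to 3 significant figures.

Inverting the appropriate power form: V = √(P R).
V = √(193 × 4.07) = 28.03 V

28.0 V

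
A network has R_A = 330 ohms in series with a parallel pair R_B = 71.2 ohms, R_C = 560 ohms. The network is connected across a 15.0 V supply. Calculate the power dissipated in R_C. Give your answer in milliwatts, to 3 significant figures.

First combine the parallel branches into one equivalent R_p, then R_A + R_p is a series pair.
R_p = (71.2×560)/(71.2+560) = 63.17 Ω
R_total = 330 + 63.17 = 393.2 Ω
I = V / R_total = 15.0 / 393.2 = 0.03815 A
Voltage across the parallel pair: V_p = I × R_p = 0.03815 × 63.17 = 2.410 V
R_C is across V_p, so use P = V²/R for that branch.
P_R_C = (2.410)² / 560 = 0.01037 W

10.4 mW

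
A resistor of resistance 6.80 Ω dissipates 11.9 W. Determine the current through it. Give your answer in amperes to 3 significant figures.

1.32 A

The two known quantities fix the third via I = √(P / R).
I = √(11.9 / 6.80) = 1.323 A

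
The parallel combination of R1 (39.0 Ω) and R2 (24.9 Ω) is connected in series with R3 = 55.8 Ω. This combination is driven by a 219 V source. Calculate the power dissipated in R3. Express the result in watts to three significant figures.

531 W

First find R_p for the parallel pair, then treat R_p + R3 as a series loop.
R_p = (39.0×24.9)/(39.0+24.9) = 15.20 Ω
R_total = R_p + 55.8 = 15.20 + 55.8 = 71.00 Ω
I = V / R_total = 219 / 71.00 = 3.085 A
All the supply current flows through R3; use P = I²R3.
P_R3 = (3.085)² × 55.8 = 530.9 W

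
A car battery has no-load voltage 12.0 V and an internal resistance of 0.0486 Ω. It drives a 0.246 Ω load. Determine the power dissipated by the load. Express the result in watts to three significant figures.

408 W

Find the circuit current first, then P = I²R for the load (series elements share I).
I = ε / (r + R) = 12.0 / (0.0486 + 0.246) = 40.73 A
P_load = I² R = (40.73)² × 0.246 = 408.2 W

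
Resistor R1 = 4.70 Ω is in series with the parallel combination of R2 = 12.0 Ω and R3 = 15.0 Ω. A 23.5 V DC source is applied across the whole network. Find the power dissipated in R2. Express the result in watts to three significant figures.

Collapse R2‖R3 to a single equivalent, reducing the network to two series elements.
R_p = (12.0×15.0)/(12.0+15.0) = 6.667 Ω
R_total = 4.70 + 6.667 = 11.37 Ω
I = V / R_total = 23.5 / 11.37 = 2.067 A
Voltage across the parallel pair: V_p = I × R_p = 2.067 × 6.667 = 13.78 V
R2 is across V_p, so use P = V²/R for that branch.
P_R2 = (13.78)² / 12.0 = 15.83 W

15.8 W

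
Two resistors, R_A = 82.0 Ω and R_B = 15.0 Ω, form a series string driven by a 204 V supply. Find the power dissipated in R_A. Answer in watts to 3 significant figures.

363 W

Since the resistors are in series they all carry the loop current I = V/R_total; the power in any one is I²R.
R_total = 82.0 + 15.0 = 97.00 Ω
I = V / R_total = 204 / 97.00 = 2.103 A
P_R_A = I² × R_A = (2.103)² × 82.0 = 362.7 W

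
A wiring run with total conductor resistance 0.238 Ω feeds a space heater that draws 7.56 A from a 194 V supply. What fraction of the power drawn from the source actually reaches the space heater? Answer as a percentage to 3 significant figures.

The wiring run carries the full 7.56 A.
P_line = I² R_line = (7.560)² × 0.238 = 13.60 W
P_source = V I = 194 × 7.560 = 1467 W; P_load = 1453 W
η = P_load / P_source = 1453 / 1467 = 0.9907

99.1 %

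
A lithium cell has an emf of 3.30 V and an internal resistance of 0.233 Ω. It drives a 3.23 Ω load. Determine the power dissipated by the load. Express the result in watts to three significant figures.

Load and internal resistance form a series loop — compute the loop current, then the load power via I²R.
I = ε / (r + R) = 3.30 / (0.233 + 3.23) = 0.9529 A
P_load = I² R = (0.9529)² × 3.23 = 2.933 W

2.93 W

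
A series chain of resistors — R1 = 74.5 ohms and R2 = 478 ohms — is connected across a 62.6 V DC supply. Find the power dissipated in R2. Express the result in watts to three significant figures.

Every series element carries the same I. Get I from the total resistance, then P = I² × R2.
R_total = 74.5 + 478 = 552.5 Ω
I = V / R_total = 62.6 / 552.5 = 0.1133 A
P_R2 = I² × R2 = (0.1133)² × 478 = 6.136 W

6.14 W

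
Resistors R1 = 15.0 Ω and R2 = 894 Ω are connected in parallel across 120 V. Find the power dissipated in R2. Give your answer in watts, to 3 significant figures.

16.1 W

The supply voltage appears across each parallel branch — just use P = V²/R2.
P_R2 = V² / R2 = (120)² / 894 Ω = 16.11 W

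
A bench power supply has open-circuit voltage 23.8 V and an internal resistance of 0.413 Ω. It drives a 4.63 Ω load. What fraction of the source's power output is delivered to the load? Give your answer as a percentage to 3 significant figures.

91.8 %

Both r and R carry the same current, so the power split is just the resistance split: η = R/(R+r).
η = R / (R + r) = 4.63 / (4.63 + 0.413) = 0.9181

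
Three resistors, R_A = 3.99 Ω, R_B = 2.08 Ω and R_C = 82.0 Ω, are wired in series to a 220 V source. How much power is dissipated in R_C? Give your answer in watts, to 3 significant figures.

Every series element carries the same I. Get I from the total resistance, then P = I² × R_C.
R_total = 3.99 + 2.08 + 82.0 = 88.07 Ω
I = V / R_total = 220 / 88.07 = 2.498 A
P_R_C = I² × R_C = (2.498)² × 82.0 = 511.7 W

512 W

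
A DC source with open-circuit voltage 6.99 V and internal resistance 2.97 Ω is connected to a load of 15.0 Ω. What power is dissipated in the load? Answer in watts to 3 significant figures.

2.27 W

Load and internal resistance form a series loop — compute the loop current, then the load power via I²R.
I = ε / (r + R) = 6.99 / (2.97 + 15.0) = 0.3890 A
P_load = I² R = (0.3890)² × 15.0 = 2.270 W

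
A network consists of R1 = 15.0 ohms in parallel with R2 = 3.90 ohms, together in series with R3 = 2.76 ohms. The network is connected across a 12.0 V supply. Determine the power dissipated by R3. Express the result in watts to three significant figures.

Reduce the parallel combination to a single R_p; the circuit then becomes R_p in series with the remaining resistor.
R_p = (15.0×3.90)/(15.0+3.90) = 3.095 Ω
R_total = R_p + 2.76 = 3.095 + 2.76 = 5.855 Ω
I = V / R_total = 12.0 / 5.855 = 2.049 A
R3 carries the full series current, so P = I²R.
P_R3 = (2.049)² × 2.76 = 11.59 W

11.6 W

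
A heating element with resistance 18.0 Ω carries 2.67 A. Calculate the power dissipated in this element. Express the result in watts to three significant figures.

128 W

The current through and the resistance of the element are both given; use P = I²R.
P = (2.670 A)² × 18.0 Ω = 128.3 W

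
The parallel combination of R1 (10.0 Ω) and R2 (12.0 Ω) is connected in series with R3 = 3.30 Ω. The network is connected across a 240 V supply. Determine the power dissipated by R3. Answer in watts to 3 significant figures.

Combine R1 and R2 into their parallel equivalent first, reducing the network to two series resistors.
R_p = (10.0×12.0)/(10.0+12.0) = 5.455 Ω
R_total = R_p + 3.30 = 5.455 + 3.30 = 8.755 Ω
I = V / R_total = 240 / 8.755 = 27.41 A
All the supply current flows through R3; use P = I²R3.
P_R3 = (27.41)² × 3.30 = 2480 W

2480 W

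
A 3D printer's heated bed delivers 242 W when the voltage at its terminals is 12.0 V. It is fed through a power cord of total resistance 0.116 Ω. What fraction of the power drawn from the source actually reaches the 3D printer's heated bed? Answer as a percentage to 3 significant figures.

I = P / V = 242 / 12.0 = 20.17 A through the power cord.
P_line = I² R_line = (20.17)² × 0.116 = 47.18 W
P_source = P_load + P_line = 242.0 + 47.18 = 289.2 W
η = P_load / P_source = 242.0 / 289.2 = 0.8369

83.7 %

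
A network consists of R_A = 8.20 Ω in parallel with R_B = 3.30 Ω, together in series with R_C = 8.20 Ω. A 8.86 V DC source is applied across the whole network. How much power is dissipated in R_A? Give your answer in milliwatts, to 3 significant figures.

First find R_p for the parallel pair, then treat R_p + R_C as a series loop.
R_p = (8.20×3.30)/(8.20+3.30) = 2.353 Ω
R_total = R_p + 8.20 = 2.353 + 8.20 = 10.55 Ω
I = V / R_total = 8.86 / 10.55 = 0.8396 A
Voltage across the parallel pair: V_p = I × R_p = 0.8396 × 2.353 = 1.976 V
R_A has V_p across it, so P = V_p²/R_A.
P_R_A = (1.976)² / 8.20 = 0.4759 W

476 mW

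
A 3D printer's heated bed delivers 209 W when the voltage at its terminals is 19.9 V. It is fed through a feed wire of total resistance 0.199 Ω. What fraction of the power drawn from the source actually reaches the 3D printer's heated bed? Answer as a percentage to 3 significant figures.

I = P / V = 209 / 19.9 = 10.50 A through the feed wire.
P_line = I² R_line = (10.50)² × 0.199 = 21.95 W
P_source = P_load + P_line = 209.0 + 21.95 = 231.0 W
η = P_load / P_source = 209.0 / 231.0 = 0.9050

90.5 %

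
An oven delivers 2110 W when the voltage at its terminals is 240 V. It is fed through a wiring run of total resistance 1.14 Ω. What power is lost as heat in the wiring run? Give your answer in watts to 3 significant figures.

88.1 W

Only the current and the line resistance are needed for the I²R loss.
I = P / V = 2110 / 240 = 8.792 A through the wiring run.
P_line = I² R_line = (8.792)² × 1.14 = 88.11 W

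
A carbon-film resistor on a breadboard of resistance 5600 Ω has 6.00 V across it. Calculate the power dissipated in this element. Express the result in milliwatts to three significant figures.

Voltage and resistance are given, so P = V²/R is the one-step route.
P = (6.00 V)² / 5600 Ω = 0.006429 W

6.43 mW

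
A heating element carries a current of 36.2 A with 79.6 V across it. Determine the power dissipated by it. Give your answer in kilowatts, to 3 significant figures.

2.88 kW

Since both terminal voltage and current are stated, P = V I gives the power in one step.
P = 79.6 V × 36.20 A = 2882 W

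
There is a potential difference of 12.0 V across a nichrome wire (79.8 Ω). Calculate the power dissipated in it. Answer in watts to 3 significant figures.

1.80 W

V and R are stated; P = V²/R avoids computing the current.
P = (12.0 V)² / 79.8 Ω = 1.805 W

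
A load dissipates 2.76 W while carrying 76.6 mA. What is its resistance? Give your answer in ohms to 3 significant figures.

470 Ω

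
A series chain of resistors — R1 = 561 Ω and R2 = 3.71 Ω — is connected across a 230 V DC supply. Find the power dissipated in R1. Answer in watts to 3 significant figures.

Every series element carries the same I. Get I from the total resistance, then P = I² × R1.
R_total = 561 + 3.71 = 564.7 Ω
I = V / R_total = 230 / 564.7 = 0.4073 A
P_R1 = I² × R1 = (0.4073)² × 561 = 93.06 W

93.1 W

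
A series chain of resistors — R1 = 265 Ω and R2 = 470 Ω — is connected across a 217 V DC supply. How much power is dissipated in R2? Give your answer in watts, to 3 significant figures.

41.0 W

Series elements share the same current, so find I first, then use P = I²R.
R_total = 265 + 470 = 735.0 Ω
I = V / R_total = 217 / 735.0 = 0.2952 A
P_R2 = I² × R2 = (0.2952)² × 470 = 40.97 W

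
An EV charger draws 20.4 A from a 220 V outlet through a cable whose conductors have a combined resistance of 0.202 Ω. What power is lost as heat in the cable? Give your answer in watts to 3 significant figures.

Only the current and the line resistance are needed for the I²R loss.
The cable carries the full 20.4 A.
P_line = I² R_line = (20.40)² × 0.202 = 84.06 W

84.1 W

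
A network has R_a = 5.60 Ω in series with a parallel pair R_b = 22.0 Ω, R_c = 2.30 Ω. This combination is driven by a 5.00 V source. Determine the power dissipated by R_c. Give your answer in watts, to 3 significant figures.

0.799 W

Reduce the parallel pair to R_p first; the network is then a simple series string.
R_p = (22.0×2.30)/(22.0+2.30) = 2.082 Ω
R_total = 5.60 + 2.082 = 7.682 Ω
I = V / R_total = 5.00 / 7.682 = 0.6508 A
Voltage across the parallel pair: V_p = I × R_p = 0.6508 × 2.082 = 1.355 V
With V_p across R_c, its power is V_p²/R_c.
P_R_c = (1.355)² / 2.30 = 0.7986 W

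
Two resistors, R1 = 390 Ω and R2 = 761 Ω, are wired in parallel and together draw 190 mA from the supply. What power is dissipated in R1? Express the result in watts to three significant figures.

Only the total current is stated, so first find the parallel equivalent to get the voltage across the combination.
1/R_eq = 1/390 + 1/761 ⇒ R_eq = 257.9 Ω
V = I_total × R_eq = 0.1900 × 257.9 = 48.99 V
P_R1 = V² / R1 = (48.99)² / 390 = 6.154 W

6.15 W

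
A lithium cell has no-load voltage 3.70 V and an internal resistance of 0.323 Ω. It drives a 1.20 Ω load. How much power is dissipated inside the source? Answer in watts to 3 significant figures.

The source's internal resistance is just another series element carrying I; its dissipation is I²r.
I = ε / (r + R) = 3.70 / (0.323 + 1.20) = 2.429 A
P_int = I² r = (2.429)² × 0.323 = 1.906 W

1.91 W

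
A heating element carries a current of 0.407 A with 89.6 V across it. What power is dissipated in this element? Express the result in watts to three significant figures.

Since both terminal voltage and current are stated, P = V I gives the power in one step.
P = 89.6 V × 0.4070 A = 36.47 W

36.5 W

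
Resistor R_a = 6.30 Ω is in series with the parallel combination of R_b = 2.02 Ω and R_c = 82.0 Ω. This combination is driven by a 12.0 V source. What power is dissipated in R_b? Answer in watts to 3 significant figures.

First combine the parallel branches into one equivalent R_p, then R_a + R_p is a series pair.
R_p = (2.02×82.0)/(2.02+82.0) = 1.971 Ω
R_total = 6.30 + 1.971 = 8.271 Ω
I = V / R_total = 12.0 / 8.271 = 1.451 A
Voltage across the parallel pair: V_p = I × R_p = 1.451 × 1.971 = 2.860 V
R_b is across V_p, so use P = V²/R for that branch.
P_R_b = (2.860)² / 2.02 = 4.050 W

4.05 W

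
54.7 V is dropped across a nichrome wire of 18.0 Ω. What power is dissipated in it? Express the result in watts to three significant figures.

166 W

Voltage and resistance are given, so P = V²/R is the one-step route.
P = (54.7 V)² / 18.0 Ω = 166.2 W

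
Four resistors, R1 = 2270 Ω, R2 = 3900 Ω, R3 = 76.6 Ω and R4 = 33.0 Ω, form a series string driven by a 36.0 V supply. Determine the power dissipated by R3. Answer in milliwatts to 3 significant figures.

Series elements share the same current, so find I first, then use P = I²R.
R_total = 2270 + 3900 + 76.6 + 33.0 = 6280 Ω
I = V / R_total = 36.0 / 6280 = 0.005733 A
P_R3 = I² × R3 = (0.005733)² × 76.6 = 0.002518 W

2.52 mW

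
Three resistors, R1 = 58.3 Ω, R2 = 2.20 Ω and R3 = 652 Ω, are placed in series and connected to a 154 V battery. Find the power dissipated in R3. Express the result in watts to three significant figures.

30.5 W

Series elements share the same current, so find I first, then use P = I²R.
R_total = 58.3 + 2.20 + 652 = 712.5 Ω
I = V / R_total = 154 / 712.5 = 0.2161 A
P_R3 = I² × R3 = (0.2161)² × 652 = 30.46 W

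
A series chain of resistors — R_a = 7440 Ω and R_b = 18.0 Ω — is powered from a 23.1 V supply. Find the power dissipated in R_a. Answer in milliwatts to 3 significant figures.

The current is common to all series resistors; compute it, then apply P = I²R for the target.
R_total = 7440 + 18.0 = 7458 Ω
I = V / R_total = 23.1 / 7458 = 0.003097 A
P_R_a = I² × R_a = (0.003097)² × 7440 = 0.07138 W

71.4 mW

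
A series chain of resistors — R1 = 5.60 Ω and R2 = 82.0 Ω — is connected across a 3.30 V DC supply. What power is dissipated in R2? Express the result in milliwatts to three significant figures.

116 mW

In a series string the same current flows through every resistor — find that current, then P = I²R for the one we want.
R_total = 5.60 + 82.0 = 87.60 Ω
I = V / R_total = 3.30 / 87.60 = 0.03767 A
P_R2 = I² × R2 = (0.03767)² × 82.0 = 0.1164 W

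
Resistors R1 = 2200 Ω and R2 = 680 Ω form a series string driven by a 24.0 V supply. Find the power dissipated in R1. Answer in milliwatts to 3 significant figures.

In a series string the same current flows through every resistor — find that current, then P = I²R for the one we want.
R_total = 2200 + 680 = 2880 Ω
I = V / R_total = 24.0 / 2880 = 0.008333 A
P_R1 = I² × R1 = (0.008333)² × 2200 = 0.1528 W

153 mW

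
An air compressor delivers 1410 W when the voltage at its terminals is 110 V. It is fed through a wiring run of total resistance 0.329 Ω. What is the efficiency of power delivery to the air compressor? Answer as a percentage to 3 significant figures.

I = P / V = 1410 / 110 = 12.82 A through the wiring run.
P_line = I² R_line = (12.82)² × 0.329 = 54.06 W
P_source = P_load + P_line = 1410 + 54.06 = 1464 W
η = P_load / P_source = 1410 / 1464 = 0.9631

96.3 %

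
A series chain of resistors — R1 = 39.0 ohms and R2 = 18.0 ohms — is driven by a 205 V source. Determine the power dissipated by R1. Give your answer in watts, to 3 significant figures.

The current is common to all series resistors; compute it, then apply P = I²R for the target.
R_total = 39.0 + 18.0 = 57.00 Ω
I = V / R_total = 205 / 57.00 = 3.596 A
P_R1 = I² × R1 = (3.596)² × 39.0 = 504.5 W

504 W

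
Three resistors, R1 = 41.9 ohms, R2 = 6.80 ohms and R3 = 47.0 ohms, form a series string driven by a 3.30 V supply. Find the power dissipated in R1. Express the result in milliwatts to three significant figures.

49.8 mW

In a series string the same current flows through every resistor — find that current, then P = I²R for the one we want.
R_total = 41.9 + 6.80 + 47.0 = 95.70 Ω
I = V / R_total = 3.30 / 95.70 = 0.03448 A
P_R1 = I² × R1 = (0.03448)² × 41.9 = 0.04982 W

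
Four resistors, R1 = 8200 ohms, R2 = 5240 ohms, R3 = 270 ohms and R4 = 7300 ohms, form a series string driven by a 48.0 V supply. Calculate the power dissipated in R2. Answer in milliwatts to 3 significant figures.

Series elements share the same current, so find I first, then use P = I²R.
R_total = 8200 + 5240 + 270 + 7300 = 21010 Ω
I = V / R_total = 48.0 / 21010 = 0.002285 A
P_R2 = I² × R2 = (0.002285)² × 5240 = 0.02735 W

27.4 mW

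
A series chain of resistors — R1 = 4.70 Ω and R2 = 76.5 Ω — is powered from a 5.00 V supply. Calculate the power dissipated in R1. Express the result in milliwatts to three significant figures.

17.8 mW

Since the resistors are in series they all carry the loop current I = V/R_total; the power in any one is I²R.
R_total = 4.70 + 76.5 = 81.20 Ω
I = V / R_total = 5.00 / 81.20 = 0.06158 A
P_R1 = I² × R1 = (0.06158)² × 4.70 = 0.01782 W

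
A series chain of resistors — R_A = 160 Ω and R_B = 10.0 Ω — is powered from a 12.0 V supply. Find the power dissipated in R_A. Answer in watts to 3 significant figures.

0.797 W

In a series string the same current flows through every resistor — find that current, then P = I²R for the one we want.
R_total = 160 + 10.0 = 170.0 Ω
I = V / R_total = 12.0 / 170.0 = 0.07059 A
P_R_A = I² × R_A = (0.07059)² × 160 = 0.7972 W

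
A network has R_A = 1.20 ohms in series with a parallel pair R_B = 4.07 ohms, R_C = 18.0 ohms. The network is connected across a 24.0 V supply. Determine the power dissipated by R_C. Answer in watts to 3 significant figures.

17.3 W

Replace R_B and R_C with their parallel equivalent so the circuit becomes R_A in series with R_p.
R_p = (4.07×18.0)/(4.07+18.0) = 3.319 Ω
R_total = 1.20 + 3.319 = 4.519 Ω
I = V / R_total = 24.0 / 4.519 = 5.310 A
Voltage across the parallel pair: V_p = I × R_p = 5.310 × 3.319 = 17.63 V
R_C sees V_p directly, so P = V_p² / R_C.
P_R_C = (17.63)² / 18.0 = 17.26 W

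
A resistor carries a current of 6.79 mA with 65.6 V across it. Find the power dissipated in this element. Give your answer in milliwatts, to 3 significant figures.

With V and I both given, power follows immediately from P = V I.
P = 65.6 V × 0.006790 A = 0.4454 W

445 mW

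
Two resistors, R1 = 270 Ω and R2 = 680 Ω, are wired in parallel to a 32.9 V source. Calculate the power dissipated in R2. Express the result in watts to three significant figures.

1.59 W

Every branch has 32.9 V across it, so for R2 the power is simply V²/R.
P_R2 = V² / R2 = (32.9)² / 680 Ω = 1.592 W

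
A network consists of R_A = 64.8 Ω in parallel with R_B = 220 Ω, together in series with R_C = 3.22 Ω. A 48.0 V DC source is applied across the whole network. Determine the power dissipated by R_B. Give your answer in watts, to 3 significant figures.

9.25 W

Reduce the parallel combination to a single R_p; the circuit then becomes R_p in series with the remaining resistor.
R_p = (64.8×220)/(64.8+220) = 50.06 Ω
R_total = R_p + 3.22 = 50.06 + 3.22 = 53.28 Ω
I = V / R_total = 48.0 / 53.28 = 0.9010 A
Voltage across the parallel pair: V_p = I × R_p = 0.9010 × 50.06 = 45.10 V
R_B sits across V_p; its power is V_p²/R.
P_R_B = (45.10)² / 220 = 9.245 W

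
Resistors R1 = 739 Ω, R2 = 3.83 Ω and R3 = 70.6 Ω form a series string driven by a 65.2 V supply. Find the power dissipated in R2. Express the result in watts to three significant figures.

Every series element carries the same I. Get I from the total resistance, then P = I² × R2.
R_total = 739 + 3.83 + 70.6 = 813.4 Ω
I = V / R_total = 65.2 / 813.4 = 0.08015 A
P_R2 = I² × R2 = (0.08015)² × 3.83 = 0.02461 W

0.0246 W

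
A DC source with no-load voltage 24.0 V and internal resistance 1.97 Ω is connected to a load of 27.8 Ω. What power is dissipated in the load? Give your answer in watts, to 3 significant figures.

Load and internal resistance form a series loop — compute the loop current, then the load power via I²R.
I = ε / (r + R) = 24.0 / (1.97 + 27.8) = 0.8062 A
P_load = I² R = (0.8062)² × 27.8 = 18.07 W

18.1 W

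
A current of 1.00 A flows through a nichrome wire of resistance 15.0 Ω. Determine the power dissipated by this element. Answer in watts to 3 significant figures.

15.0 W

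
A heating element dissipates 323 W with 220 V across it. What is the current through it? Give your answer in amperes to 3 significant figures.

1.47 A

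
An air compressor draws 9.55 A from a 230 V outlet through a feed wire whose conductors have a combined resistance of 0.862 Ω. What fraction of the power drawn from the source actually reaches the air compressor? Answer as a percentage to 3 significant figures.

96.4 %

The feed wire carries the full 9.55 A.
P_line = I² R_line = (9.550)² × 0.862 = 78.62 W
P_source = V I = 230 × 9.550 = 2196 W; P_load = 2118 W
η = P_load / P_source = 2118 / 2196 = 0.9642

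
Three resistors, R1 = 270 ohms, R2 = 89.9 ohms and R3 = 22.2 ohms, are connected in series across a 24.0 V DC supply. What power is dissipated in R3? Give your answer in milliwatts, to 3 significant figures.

87.6 mW

Every series element carries the same I. Get I from the total resistance, then P = I² × R3.
R_total = 270 + 89.9 + 22.2 = 382.1 Ω
I = V / R_total = 24.0 / 382.1 = 0.06281 A
P_R3 = I² × R3 = (0.06281)² × 22.2 = 0.08758 W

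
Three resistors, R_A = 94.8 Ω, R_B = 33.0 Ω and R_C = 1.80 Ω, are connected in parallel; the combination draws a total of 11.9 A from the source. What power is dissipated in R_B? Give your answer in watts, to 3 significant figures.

We need the common branch voltage; get it from I_total × R_eq, then P = V²/R for the branch.
1/R_eq = 1/94.8 + 1/33.0 + 1/1.80 ⇒ R_eq = 1.677 Ω
V = I_total × R_eq = 11.90 × 1.677 = 19.95 V
P_R_B = V² / R_B = (19.95)² / 33.0 = 12.06 W

12.1 W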